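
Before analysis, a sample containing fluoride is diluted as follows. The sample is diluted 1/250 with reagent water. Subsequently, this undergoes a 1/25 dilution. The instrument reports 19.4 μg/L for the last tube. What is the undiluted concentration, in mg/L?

121 mg/L

Overall dilution factor = 250 × 25 = 6250.
Original = 19.4 μg/L × 6250 = 1.21 × 10⁵ μg/L = 121 mg/L.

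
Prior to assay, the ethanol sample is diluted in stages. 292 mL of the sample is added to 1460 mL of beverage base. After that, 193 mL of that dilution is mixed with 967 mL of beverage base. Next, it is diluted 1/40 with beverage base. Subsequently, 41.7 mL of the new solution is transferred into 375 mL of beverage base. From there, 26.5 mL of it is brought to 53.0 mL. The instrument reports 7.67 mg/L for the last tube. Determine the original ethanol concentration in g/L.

Overall dilution factor = 6 × 6.010 × 40 × 9.993 × 2 = 2.88 × 10⁴.
Original = 7.67 mg/L × 2.88 × 10⁴ = 2.21 × 10⁵ mg/L = 221 g/L.

221 g/L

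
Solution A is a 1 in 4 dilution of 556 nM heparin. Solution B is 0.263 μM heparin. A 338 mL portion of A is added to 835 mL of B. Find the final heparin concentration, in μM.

0.227 μM

C_A = 556 nM / 4 = 139 nM.
C_B = 0.263 μM = 263 nM.
C_mix = (C_A·V_A + C_B·V_B)/(V_A + V_B) = (139×338 + 263×835) / 1173 = 227 nM = 0.227 μM.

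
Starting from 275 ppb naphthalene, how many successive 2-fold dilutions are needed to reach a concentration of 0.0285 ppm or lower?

Need 2ⁿ ≥ 9.65, so n ≥ log(9.65)/log(2) = 3.27.
Minimum whole steps: n = 4.

4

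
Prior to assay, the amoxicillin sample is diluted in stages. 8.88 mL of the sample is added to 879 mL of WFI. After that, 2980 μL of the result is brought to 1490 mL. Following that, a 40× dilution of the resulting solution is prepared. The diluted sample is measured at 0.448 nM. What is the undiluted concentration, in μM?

896 μM

Overall dilution factor = 99.99 × 500 × 40 = 2.00 × 10⁶.
Original = 0.448 nM × 2.00 × 10⁶ = 8.96 × 10⁵ nM = 896 μM.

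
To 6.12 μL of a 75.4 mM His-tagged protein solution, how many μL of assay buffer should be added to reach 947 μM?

947 μM = 0.947 mM.
V₂ = C₁V₁/C₂ = 75.4 × 6.12 / 0.947 = 487 μL.
Diluent to add = V₂ − V₁ = 487 − 6.12 = 481 μL.

481 μL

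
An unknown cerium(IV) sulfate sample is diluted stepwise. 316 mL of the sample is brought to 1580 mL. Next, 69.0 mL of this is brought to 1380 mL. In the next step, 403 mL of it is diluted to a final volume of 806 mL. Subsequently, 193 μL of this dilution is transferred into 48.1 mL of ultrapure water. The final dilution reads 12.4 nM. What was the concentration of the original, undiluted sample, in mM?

Overall dilution factor = 5 × 20 × 2 × 250.2 = 5.00 × 10⁴.
Original = 12.4 nM × 5.00 × 10⁴ = 6.21 × 10⁵ nM = 0.621 mM.

0.621 mM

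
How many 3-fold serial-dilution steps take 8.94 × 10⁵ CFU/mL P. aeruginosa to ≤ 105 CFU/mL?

9

Need 3ⁿ ≥ 8514, so n ≥ log(8514)/log(3) = 8.24.
Minimum whole steps: n = 9.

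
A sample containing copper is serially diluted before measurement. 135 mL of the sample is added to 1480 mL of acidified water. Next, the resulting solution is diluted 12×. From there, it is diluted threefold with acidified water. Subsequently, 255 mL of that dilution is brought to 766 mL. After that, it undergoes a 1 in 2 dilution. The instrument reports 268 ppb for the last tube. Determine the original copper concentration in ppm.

Overall dilution factor = 11.96 × 12 × 3 × 3.004 × 2 = 2587.
Original = 268 ppb × 2587 = 6.93 × 10⁵ ppb = 693 ppm.

693 ppm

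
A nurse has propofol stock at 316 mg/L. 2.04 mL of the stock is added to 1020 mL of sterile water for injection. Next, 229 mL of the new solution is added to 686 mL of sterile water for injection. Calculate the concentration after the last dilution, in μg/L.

158 μg/L

Overall dilution factor = 501 × 3.996 = 2002.
316 mg/L / 2002 = 0.158 mg/L = 158 μg/L.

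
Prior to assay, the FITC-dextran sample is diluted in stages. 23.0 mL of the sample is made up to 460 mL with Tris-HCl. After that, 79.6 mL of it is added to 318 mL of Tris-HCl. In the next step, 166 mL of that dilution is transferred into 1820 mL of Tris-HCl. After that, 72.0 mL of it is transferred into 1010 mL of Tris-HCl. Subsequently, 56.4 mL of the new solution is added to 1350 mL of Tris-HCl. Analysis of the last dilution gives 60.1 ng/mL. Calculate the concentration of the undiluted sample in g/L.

Overall dilution factor = 20 × 4.995 × 11.96 × 15.03 × 24.94 = 4.48 × 10⁵.
Original = 60.1 ng/mL × 4.48 × 10⁵ = 2.69 × 10⁷ ng/mL = 26.9 g/L.

26.9 g/L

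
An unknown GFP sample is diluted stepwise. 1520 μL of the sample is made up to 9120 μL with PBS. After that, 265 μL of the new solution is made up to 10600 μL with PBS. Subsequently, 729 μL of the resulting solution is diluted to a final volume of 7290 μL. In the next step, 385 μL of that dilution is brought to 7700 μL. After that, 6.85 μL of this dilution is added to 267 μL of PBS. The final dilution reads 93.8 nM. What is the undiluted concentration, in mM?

Overall dilution factor = 6 × 40 × 10 × 20 × 39.98 = 1.92 × 10⁶.
Original = 93.8 nM × 1.92 × 10⁶ = 1.80 × 10⁸ nM = 180 mM.

180 mM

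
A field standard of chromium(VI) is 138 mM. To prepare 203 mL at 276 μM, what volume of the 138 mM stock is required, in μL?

406 μL

276 μM = 0.276 mM.
V₁ = C₂V₂/C₁ = 0.276 × 203 / 138 = 0.406 mL = 406 μL.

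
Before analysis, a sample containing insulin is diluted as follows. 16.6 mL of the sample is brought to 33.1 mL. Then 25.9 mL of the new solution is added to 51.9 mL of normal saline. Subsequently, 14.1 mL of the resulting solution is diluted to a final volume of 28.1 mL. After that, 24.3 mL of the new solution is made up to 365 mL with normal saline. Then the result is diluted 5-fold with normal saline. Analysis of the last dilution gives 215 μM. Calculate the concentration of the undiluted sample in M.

0.193 M

Overall dilution factor = 1.994 × 3.004 × 1.993 × 15.02 × 5 = 896.
Original = 215 μM × 896 = 1.93 × 10⁵ μM = 0.193 M.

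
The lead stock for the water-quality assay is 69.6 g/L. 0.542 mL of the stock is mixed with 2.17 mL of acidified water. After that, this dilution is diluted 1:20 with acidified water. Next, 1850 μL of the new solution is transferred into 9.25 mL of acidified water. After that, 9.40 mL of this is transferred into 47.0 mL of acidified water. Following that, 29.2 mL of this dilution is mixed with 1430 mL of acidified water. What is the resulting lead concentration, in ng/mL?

Overall dilution factor = 5.004 × 20 × 6 × 6 × 49.97 = 1.80 × 10⁵.
69.6 g/L / 1.80 × 10⁵ = 3.87 × 10⁻⁴ g/L = 387 ng/mL.

387 ng/mL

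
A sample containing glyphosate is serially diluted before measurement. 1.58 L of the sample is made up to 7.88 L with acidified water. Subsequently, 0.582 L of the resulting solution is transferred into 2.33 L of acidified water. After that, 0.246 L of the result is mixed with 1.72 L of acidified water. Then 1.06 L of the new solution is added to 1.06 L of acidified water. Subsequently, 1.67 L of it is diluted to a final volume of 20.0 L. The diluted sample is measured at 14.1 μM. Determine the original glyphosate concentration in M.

0.0674 M

Overall dilution factor = 4.987 × 5.003 × 7.992 × 2 × 11.98 = 4777.
Original = 14.1 μM × 4777 = 6.74 × 10⁴ μM = 0.0674 M.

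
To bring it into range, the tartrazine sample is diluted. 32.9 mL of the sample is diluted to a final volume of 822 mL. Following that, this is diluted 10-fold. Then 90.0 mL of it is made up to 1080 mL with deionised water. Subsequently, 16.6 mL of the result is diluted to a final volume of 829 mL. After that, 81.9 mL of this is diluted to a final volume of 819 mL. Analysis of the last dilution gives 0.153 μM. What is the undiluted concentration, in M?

Overall dilution factor = 24.98 × 10 × 12 × 49.94 × 10 = 1.50 × 10⁶.
Original = 0.153 μM × 1.50 × 10⁶ = 2.29 × 10⁵ μM = 0.229 M.

0.229 M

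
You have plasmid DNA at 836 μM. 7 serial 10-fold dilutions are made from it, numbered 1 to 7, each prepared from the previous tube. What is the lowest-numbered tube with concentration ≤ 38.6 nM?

tube 5

Tube n has concentration 836 μM / 10ⁿ.
Need 10ⁿ ≥ 836 μM / 38.6 nM = 2.17 × 10⁴, so n ≥ 4.34.
First such tube: n = 5.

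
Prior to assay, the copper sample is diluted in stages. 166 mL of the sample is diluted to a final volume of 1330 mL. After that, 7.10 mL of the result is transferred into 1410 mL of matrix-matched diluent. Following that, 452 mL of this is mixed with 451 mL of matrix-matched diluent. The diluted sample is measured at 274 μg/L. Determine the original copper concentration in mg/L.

Overall dilution factor = 8.012 × 199.6 × 1.998 = 3195.
Original = 274 μg/L × 3195 = 8.75 × 10⁵ μg/L = 875 mg/L.

875 mg/L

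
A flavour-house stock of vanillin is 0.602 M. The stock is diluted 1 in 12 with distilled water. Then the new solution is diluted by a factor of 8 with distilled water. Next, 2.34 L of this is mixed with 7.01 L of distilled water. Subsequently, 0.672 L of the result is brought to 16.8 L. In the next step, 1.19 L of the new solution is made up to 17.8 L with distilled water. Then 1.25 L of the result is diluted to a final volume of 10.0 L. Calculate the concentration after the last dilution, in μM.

0.525 μM

Overall dilution factor = 12 × 8 × 3.996 × 25 × 14.96 × 8 = 1.15 × 10⁶.
0.602 M / 1.15 × 10⁶ = 5.25 × 10⁻⁷ M = 0.525 μM.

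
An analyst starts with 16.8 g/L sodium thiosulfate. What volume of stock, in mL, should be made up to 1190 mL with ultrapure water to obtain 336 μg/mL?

23.8 mL

336 μg/mL = 0.336 g/L.
V₁ = C₂V₂/C₁ = 0.336 × 1190 / 16.8 = 23.8 mL.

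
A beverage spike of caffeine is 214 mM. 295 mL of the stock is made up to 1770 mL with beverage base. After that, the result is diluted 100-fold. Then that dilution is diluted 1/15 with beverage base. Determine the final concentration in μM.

23.8 μM

Overall dilution factor = 6 × 100 × 15 = 9000.
214 mM / 9000 = 0.0238 mM = 23.8 μM.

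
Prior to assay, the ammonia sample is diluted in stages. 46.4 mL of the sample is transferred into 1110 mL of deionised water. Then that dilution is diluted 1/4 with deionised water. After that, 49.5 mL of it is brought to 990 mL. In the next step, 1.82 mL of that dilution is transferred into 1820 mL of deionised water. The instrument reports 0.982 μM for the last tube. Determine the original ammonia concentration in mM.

1960 mM

Overall dilution factor = 24.92 × 4 × 20 × 1001 = 2.00 × 10⁶.
Original = 0.982 μM × 2.00 × 10⁶ = 1.96 × 10⁶ μM = 1960 mM.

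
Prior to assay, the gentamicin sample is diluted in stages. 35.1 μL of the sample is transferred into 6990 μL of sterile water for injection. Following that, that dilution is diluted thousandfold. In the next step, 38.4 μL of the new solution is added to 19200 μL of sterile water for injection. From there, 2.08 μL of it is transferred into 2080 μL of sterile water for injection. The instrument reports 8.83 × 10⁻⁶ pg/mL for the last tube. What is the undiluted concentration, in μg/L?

886 μg/L

Overall dilution factor = 200.1 × 1000 × 501 × 1001 = 1.00 × 10¹¹.
Original = 8.83 × 10⁻⁶ pg/mL × 1.00 × 10¹¹ = 8.86 × 10⁵ pg/mL = 886 μg/L.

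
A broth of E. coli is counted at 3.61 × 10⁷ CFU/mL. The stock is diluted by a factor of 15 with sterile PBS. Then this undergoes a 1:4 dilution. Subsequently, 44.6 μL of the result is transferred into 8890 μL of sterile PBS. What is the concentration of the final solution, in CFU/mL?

Overall dilution factor = 15 × 4 × 200.3 = 1.20 × 10⁴.
3.61 × 10⁷ CFU/mL / 1.20 × 10⁴ = 3000 CFU/mL.

3000 CFU/mL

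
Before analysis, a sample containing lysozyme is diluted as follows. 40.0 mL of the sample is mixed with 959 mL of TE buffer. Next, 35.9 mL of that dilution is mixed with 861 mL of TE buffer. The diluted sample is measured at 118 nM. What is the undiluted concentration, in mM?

0.0736 mM

Overall dilution factor = 24.98 × 24.98 = 624.
Original = 118 nM × 624 = 7.36 × 10⁴ nM = 0.0736 mM.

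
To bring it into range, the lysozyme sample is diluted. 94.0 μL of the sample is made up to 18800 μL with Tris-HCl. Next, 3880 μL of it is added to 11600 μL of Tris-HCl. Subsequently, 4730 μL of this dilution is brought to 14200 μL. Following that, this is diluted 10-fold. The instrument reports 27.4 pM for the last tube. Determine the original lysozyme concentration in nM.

Overall dilution factor = 200 × 3.990 × 3.002 × 10 = 2.40 × 10⁴.
Original = 27.4 pM × 2.40 × 10⁴ = 6.56 × 10⁵ pM = 656 nM.

656 nM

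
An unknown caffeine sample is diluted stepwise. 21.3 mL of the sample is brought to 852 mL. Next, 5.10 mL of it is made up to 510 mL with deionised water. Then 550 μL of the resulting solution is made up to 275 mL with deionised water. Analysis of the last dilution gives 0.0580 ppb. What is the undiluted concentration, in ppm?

116 ppm

Overall dilution factor = 40 × 100 × 500 = 2.00 × 10⁶.
Original = 0.0580 ppb × 2.00 × 10⁶ = 1.16 × 10⁵ ppb = 116 ppm.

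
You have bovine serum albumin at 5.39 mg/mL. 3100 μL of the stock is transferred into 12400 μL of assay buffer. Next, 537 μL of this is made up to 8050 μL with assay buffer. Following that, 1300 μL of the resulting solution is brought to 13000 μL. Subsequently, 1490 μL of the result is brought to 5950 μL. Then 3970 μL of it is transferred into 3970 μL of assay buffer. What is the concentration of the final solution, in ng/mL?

900 ng/mL

Overall dilution factor = 5 × 14.99 × 10 × 3.993 × 2 = 5986.
5.39 mg/mL / 5986 = 9.00 × 10⁻⁴ mg/mL = 900 ng/mL.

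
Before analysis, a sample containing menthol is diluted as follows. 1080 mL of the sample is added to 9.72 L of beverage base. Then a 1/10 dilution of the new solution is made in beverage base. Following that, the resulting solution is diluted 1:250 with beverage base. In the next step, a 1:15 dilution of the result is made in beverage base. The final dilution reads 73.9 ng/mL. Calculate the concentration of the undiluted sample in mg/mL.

27.7 mg/mL

Overall dilution factor = 10 × 10 × 250 × 15 = 3.75 × 10⁵.
Original = 73.9 ng/mL × 3.75 × 10⁵ = 2.77 × 10⁷ ng/mL = 27.7 mg/mL.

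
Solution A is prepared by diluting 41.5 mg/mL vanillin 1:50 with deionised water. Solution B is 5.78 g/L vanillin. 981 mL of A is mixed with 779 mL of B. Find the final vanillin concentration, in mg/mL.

C_A = 41.5 mg/mL / 50 = 0.830 mg/mL.
C_B = 5.78 g/L = 5.78 mg/mL.
C_mix = (C_A·V_A + C_B·V_B)/(V_A + V_B) = (0.830×981 + 5.78×779) / 1760 = 3.02 mg/mL.

3.02 mg/mL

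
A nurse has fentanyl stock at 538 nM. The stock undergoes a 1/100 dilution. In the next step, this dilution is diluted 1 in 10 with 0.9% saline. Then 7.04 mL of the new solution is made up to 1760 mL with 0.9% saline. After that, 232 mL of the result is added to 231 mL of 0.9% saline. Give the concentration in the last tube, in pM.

1.08 pM

Overall dilution factor = 100 × 10 × 250 × 1.996 = 4.99 × 10⁵.
538 nM / 4.99 × 10⁵ = 1.08 × 10⁻³ nM = 1.08 pM.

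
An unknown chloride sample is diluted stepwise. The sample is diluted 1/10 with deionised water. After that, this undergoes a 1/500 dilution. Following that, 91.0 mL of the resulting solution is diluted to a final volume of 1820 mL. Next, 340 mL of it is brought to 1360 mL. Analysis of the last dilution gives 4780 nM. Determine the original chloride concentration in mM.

1910 mM

Overall dilution factor = 10 × 500 × 20 × 4 = 4.00 × 10⁵.
Original = 4780 nM × 4.00 × 10⁵ = 1.91 × 10⁹ nM = 1910 mM.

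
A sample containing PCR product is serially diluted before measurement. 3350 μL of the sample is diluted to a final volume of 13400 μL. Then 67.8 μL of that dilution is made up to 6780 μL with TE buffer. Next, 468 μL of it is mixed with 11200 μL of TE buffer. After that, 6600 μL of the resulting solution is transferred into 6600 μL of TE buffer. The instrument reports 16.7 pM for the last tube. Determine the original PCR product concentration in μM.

0.333 μM

Overall dilution factor = 4 × 100 × 24.93 × 2 = 1.99 × 10⁴.
Original = 16.7 pM × 1.99 × 10⁴ = 3.33 × 10⁵ pM = 0.333 μM.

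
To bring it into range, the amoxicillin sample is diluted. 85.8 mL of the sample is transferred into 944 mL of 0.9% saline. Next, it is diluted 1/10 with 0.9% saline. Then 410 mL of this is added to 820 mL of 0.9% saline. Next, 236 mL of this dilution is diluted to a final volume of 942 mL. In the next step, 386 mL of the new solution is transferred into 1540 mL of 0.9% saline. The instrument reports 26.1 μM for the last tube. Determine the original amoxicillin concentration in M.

0.187 M

Overall dilution factor = 12.00 × 10 × 3 × 3.992 × 4.990 = 7171.
Original = 26.1 μM × 7171 = 1.87 × 10⁵ μM = 0.187 M.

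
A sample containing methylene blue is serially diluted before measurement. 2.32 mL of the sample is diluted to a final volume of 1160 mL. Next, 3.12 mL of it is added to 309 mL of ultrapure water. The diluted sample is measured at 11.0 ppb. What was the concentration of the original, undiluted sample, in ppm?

Overall dilution factor = 500 × 100.0 = 5.00 × 10⁴.
Original = 11.0 ppb × 5.00 × 10⁴ = 5.50 × 10⁵ ppb = 550 ppm.

550 ppm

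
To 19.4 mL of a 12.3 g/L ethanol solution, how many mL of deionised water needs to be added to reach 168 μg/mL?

1400 mL

168 μg/mL = 0.168 g/L.
V₂ = C₁V₁/C₂ = 12.3 × 19.4 / 0.168 = 1420 mL.
Diluent to add = V₂ − V₁ = 1420 − 19.4 = 1400 mL.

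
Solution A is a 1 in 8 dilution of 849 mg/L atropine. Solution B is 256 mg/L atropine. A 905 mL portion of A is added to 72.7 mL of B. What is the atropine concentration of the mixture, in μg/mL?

C_A = 849 mg/L / 8 = 106 mg/L.
C_mix = (C_A·V_A + C_B·V_B)/(V_A + V_B) = (106×905 + 256×72.7) / 977.7 = 117 mg/L = 117 μg/mL.

117 μg/mL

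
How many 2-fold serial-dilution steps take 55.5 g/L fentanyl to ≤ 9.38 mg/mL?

3

Need 2ⁿ ≥ 5.92, so n ≥ log(5.92)/log(2) = 2.56.
Minimum whole steps: n = 3.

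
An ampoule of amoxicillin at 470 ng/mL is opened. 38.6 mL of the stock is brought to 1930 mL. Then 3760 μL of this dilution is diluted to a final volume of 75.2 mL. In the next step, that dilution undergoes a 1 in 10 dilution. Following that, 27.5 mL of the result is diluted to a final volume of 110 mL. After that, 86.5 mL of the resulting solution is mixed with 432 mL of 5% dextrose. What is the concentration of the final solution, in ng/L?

Overall dilution factor = 50 × 20 × 10 × 4 × 5.994 = 2.40 × 10⁵.
470 ng/mL / 2.40 × 10⁵ = 1.96 × 10⁻³ ng/mL = 1.96 ng/L.

1.96 ng/L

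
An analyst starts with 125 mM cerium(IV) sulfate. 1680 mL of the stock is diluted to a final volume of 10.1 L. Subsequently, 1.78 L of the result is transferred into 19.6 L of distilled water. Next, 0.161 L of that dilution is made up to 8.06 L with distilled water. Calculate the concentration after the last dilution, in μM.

34.6 μM

Overall dilution factor = 6.012 × 12.01 × 50.06 = 3615.
125 mM / 3615 = 0.0346 mM = 34.6 μM.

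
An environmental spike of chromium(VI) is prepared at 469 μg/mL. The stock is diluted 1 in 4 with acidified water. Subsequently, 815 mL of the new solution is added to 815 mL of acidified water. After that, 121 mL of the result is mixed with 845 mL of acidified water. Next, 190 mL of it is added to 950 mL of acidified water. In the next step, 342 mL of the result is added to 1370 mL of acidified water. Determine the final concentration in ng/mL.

244 ng/mL

Overall dilution factor = 4 × 2 × 7.983 × 6 × 5.006 = 1918.
469 μg/mL / 1918 = 0.244 μg/mL = 244 ng/mL.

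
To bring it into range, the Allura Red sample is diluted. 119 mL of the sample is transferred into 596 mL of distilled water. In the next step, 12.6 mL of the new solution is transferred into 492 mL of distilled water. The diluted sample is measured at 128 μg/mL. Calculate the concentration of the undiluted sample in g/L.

Overall dilution factor = 6.008 × 40.05 = 241.
Original = 128 μg/mL × 241 = 3.08 × 10⁴ μg/mL = 30.8 g/L.

30.8 g/L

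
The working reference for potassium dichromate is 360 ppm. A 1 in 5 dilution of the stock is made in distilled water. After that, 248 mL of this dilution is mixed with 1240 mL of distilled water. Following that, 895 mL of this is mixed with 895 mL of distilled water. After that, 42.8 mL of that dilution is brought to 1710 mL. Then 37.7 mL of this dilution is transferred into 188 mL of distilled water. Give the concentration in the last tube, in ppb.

Overall dilution factor = 5 × 6 × 2 × 39.95 × 5.987 = 1.44 × 10⁴.
360 ppm / 1.44 × 10⁴ = 0.0251 ppm = 25.1 ppb.

25.1 ppb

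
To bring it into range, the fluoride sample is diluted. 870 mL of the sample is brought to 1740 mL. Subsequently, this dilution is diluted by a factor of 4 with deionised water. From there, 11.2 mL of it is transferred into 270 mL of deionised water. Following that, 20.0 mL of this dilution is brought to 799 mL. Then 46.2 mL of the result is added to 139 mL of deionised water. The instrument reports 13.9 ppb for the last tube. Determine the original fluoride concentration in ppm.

447 ppm

Overall dilution factor = 2 × 4 × 25.11 × 39.95 × 4.009 = 3.22 × 10⁴.
Original = 13.9 ppb × 3.22 × 10⁴ = 4.47 × 10⁵ ppb = 447 ppm.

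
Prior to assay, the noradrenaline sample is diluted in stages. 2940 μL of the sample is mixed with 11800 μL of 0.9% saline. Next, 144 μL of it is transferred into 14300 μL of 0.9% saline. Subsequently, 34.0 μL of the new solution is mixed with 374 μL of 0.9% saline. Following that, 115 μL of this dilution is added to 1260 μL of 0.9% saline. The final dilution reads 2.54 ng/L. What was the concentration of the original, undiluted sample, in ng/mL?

183 ng/mL

Overall dilution factor = 5.014 × 100.3 × 12 × 11.96 = 7.22 × 10⁴.
Original = 2.54 ng/L × 7.22 × 10⁴ = 1.83 × 10⁵ ng/L = 183 ng/mL.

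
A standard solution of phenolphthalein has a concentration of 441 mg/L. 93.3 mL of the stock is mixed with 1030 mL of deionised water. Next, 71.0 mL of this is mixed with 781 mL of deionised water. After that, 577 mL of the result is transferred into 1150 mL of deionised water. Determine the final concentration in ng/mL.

Overall dilution factor = 12.04 × 12 × 2.993 = 432.
441 mg/L / 432 = 1.02 mg/L = 1020 ng/mL.

1020 ng/mL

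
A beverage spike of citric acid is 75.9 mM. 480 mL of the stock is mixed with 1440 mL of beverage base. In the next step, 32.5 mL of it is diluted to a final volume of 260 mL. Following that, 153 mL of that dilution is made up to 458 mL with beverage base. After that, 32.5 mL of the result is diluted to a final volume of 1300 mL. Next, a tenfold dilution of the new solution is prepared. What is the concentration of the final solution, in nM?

Overall dilution factor = 4 × 8 × 2.993 × 40 × 10 = 3.83 × 10⁴.
75.9 mM / 3.83 × 10⁴ = 1.98 × 10⁻³ mM = 1980 nM.

1980 nM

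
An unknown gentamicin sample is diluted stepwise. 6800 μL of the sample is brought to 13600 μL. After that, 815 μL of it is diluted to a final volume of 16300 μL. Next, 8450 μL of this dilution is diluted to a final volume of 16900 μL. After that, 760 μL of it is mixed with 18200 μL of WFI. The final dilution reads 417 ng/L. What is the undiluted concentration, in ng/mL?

832 ng/mL

Overall dilution factor = 2 × 20 × 2 × 24.95 = 1996.
Original = 417 ng/L × 1996 = 8.32 × 10⁵ ng/L = 832 ng/mL.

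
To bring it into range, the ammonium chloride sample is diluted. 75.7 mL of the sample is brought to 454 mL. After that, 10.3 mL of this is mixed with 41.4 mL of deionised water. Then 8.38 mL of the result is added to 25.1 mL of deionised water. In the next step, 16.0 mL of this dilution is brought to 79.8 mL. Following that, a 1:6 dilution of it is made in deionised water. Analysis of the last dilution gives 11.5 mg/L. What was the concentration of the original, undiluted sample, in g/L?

41.4 g/L

Overall dilution factor = 5.997 × 5.019 × 3.995 × 4.987 × 6 = 3599.
Original = 11.5 mg/L × 3599 = 4.14 × 10⁴ mg/L = 41.4 g/L.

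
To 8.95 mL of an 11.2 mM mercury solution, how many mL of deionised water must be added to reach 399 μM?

242 mL

399 μM = 0.399 mM.
V₂ = C₁V₁/C₂ = 11.2 × 8.95 / 0.399 = 251 mL.
Diluent to add = V₂ − V₁ = 251 − 8.95 = 242 mL.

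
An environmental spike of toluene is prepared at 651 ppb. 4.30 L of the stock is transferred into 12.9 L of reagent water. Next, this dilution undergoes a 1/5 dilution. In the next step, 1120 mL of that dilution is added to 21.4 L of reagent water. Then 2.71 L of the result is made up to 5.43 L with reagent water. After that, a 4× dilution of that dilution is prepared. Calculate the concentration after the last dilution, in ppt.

202 ppt

Overall dilution factor = 4 × 5 × 20.11 × 2.004 × 4 = 3223.
651 ppb / 3223 = 0.202 ppb = 202 ppt.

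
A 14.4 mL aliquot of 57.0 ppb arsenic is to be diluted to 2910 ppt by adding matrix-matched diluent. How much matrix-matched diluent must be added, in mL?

268 mL

2910 ppt = 2.91 ppb.
V₂ = C₁V₁/C₂ = 57.0 × 14.4 / 2.91 = 282 mL.
Diluent to add = V₂ − V₁ = 282 − 14.4 = 268 mL.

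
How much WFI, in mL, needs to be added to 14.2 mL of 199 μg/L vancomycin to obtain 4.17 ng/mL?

4.17 ng/mL = 4.17 μg/L.
V₂ = C₁V₁/C₂ = 199 × 14.2 / 4.17 = 678 mL.
Diluent to add = V₂ − V₁ = 678 − 14.2 = 663 mL.

663 mL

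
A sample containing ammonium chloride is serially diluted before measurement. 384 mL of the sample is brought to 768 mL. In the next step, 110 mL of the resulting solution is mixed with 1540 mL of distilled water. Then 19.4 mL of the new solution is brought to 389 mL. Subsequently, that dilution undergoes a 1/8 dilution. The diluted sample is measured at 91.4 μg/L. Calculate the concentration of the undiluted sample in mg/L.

Overall dilution factor = 2 × 15 × 20.05 × 8 = 4812.
Original = 91.4 μg/L × 4812 = 4.40 × 10⁵ μg/L = 440 mg/L.

440 mg/L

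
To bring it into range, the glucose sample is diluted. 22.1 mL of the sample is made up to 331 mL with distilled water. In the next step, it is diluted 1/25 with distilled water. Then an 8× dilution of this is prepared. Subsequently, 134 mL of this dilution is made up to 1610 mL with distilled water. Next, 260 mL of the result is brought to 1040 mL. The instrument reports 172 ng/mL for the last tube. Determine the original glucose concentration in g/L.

24.8 g/L

Overall dilution factor = 14.98 × 25 × 8 × 12.01 × 4 = 1.44 × 10⁵.
Original = 172 ng/mL × 1.44 × 10⁵ = 2.48 × 10⁷ ng/mL = 24.8 g/L.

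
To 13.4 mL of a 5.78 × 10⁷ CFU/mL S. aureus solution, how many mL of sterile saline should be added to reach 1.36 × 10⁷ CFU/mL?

V₂ = C₁V₁/C₂ = 5.78 × 10⁷ × 13.4 / 1.36 × 10⁷ = 57.0 mL.
Diluent to add = V₂ − V₁ = 57.0 − 13.4 = 43.6 mL.

43.6 mL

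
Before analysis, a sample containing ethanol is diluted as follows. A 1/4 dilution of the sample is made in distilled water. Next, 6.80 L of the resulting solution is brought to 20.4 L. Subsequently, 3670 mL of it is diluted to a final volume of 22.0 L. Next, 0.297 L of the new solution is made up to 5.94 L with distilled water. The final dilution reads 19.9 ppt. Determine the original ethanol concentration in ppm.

Overall dilution factor = 4 × 3 × 5.995 × 20 = 1439.
Original = 19.9 ppt × 1439 = 2.86 × 10⁴ ppt = 0.0286 ppm.

0.0286 ppm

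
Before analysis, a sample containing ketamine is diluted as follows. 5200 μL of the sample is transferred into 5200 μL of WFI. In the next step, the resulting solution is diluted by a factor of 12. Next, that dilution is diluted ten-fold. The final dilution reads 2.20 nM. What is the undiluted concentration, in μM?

Overall dilution factor = 2 × 12 × 10 = 240.
Original = 2.20 nM × 240 = 528 nM = 0.528 μM.

0.528 μM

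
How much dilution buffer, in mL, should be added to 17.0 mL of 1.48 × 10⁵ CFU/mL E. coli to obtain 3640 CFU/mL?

674 mL

V₂ = C₁V₁/C₂ = 1.48 × 10⁵ × 17.0 / 3640 = 691 mL.
Diluent to add = V₂ − V₁ = 691 − 17.0 = 674 mL.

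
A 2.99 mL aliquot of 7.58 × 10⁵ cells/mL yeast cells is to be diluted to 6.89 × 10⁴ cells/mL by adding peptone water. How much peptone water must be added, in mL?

V₂ = C₁V₁/C₂ = 7.58 × 10⁵ × 2.99 / 6.89 × 10⁴ = 32.9 mL.
Diluent to add = V₂ − V₁ = 32.9 − 2.99 = 29.9 mL.

29.9 mL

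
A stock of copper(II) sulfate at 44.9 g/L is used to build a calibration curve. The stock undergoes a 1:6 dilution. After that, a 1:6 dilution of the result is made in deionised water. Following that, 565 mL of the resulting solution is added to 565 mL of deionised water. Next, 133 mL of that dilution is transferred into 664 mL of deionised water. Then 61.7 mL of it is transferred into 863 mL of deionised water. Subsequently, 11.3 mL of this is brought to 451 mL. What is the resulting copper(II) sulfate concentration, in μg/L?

174 μg/L

Overall dilution factor = 6 × 6 × 2 × 5.992 × 14.99 × 39.91 = 2.58 × 10⁵.
44.9 g/L / 2.58 × 10⁵ = 1.74 × 10⁻⁴ g/L = 174 μg/L.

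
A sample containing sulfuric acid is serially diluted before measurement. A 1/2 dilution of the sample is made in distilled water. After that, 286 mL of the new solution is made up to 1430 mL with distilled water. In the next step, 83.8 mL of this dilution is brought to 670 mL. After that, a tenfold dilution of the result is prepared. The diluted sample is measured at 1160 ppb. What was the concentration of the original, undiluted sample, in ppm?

Overall dilution factor = 2 × 5 × 7.995 × 10 = 800.
Original = 1160 ppb × 800 = 9.27 × 10⁵ ppb = 927 ppm.

927 ppm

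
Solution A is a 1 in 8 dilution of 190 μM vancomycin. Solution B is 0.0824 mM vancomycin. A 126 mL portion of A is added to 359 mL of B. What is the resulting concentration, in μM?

C_A = 190 μM / 8 = 23.8 μM.
C_B = 0.0824 mM = 82.4 μM.
C_mix = (C_A·V_A + C_B·V_B)/(V_A + V_B) = (23.8×126 + 82.4×359) / 485.0 = 67.2 μM.

67.2 μM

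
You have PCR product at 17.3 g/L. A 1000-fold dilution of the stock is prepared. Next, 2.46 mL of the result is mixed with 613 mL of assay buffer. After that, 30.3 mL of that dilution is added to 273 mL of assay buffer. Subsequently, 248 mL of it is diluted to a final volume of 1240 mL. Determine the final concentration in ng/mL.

Overall dilution factor = 1000 × 250.2 × 10.01 × 5 = 1.25 × 10⁷.
17.3 g/L / 1.25 × 10⁷ = 1.38 × 10⁻⁶ g/L = 1.38 ng/mL.

1.38 ng/mL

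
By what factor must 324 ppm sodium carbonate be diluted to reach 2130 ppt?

Factor = C₀/C_target = 324 ppm / 2130 ppt = 1.52 × 10⁵.

1.52 × 10⁵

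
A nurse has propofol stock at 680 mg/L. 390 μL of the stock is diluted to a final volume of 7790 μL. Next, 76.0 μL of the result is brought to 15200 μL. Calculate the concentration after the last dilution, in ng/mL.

Overall dilution factor = 19.97 × 200 = 3995.
680 mg/L / 3995 = 0.170 mg/L = 170 ng/mL.

170 ng/mL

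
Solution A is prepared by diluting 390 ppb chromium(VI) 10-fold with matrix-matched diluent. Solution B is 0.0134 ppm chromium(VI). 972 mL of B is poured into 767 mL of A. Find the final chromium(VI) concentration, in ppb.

24.7 ppb

C_A = 390 ppb / 10 = 39.0 ppb.
C_B = 0.0134 ppm = 13.4 ppb.
C_mix = (C_A·V_A + C_B·V_B)/(V_A + V_B) = (39.0×767 + 13.4×972) / 1739 = 24.7 ppb.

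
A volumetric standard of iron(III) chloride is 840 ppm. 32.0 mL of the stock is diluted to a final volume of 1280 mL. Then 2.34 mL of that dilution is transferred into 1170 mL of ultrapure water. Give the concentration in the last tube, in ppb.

Overall dilution factor = 40 × 501 = 2.00 × 10⁴.
840 ppm / 2.00 × 10⁴ = 0.0419 ppm = 41.9 ppb.

41.9 ppb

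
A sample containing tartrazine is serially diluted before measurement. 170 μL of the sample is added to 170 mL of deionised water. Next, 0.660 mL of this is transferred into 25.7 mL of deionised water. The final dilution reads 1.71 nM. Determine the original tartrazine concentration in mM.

Overall dilution factor = 1001 × 39.94 = 4.00 × 10⁴.
Original = 1.71 nM × 4.00 × 10⁴ = 6.84 × 10⁴ nM = 0.0684 mM.

0.0684 mM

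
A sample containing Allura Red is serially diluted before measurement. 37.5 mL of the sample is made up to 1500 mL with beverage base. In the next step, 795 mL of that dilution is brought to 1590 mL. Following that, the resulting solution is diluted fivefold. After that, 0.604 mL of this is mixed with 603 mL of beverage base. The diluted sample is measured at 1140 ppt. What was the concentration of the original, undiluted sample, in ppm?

456 ppm

Overall dilution factor = 40 × 2 × 5 × 999.3 = 4.00 × 10⁵.
Original = 1140 ppt × 4.00 × 10⁵ = 4.56 × 10⁸ ppt = 456 ppm.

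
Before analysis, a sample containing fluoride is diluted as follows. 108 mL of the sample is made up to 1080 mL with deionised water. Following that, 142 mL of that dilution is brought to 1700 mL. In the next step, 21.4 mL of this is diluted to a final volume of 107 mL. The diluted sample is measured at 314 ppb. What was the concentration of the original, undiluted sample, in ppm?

188 ppm

Overall dilution factor = 10 × 11.97 × 5 = 599.
Original = 314 ppb × 599 = 1.88 × 10⁵ ppb = 188 ppm.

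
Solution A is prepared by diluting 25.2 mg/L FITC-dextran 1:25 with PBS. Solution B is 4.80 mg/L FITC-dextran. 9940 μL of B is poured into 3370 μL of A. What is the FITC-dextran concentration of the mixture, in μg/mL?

3.84 μg/mL

C_A = 25.2 mg/L / 25 = 1.01 mg/L.
C_mix = (C_A·V_A + C_B·V_B)/(V_A + V_B) = (1.01×3370 + 4.80×9940) / 13310 = 3.84 mg/L = 3.84 μg/mL.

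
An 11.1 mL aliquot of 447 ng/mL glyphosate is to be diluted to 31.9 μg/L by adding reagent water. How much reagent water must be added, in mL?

31.9 μg/L = 31.9 ng/mL.
V₂ = C₁V₁/C₂ = 447 × 11.1 / 31.9 = 156 mL.
Diluent to add = V₂ − V₁ = 156 − 11.1 = 144 mL.

144 mL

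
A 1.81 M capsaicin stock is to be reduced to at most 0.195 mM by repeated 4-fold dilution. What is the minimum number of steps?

Need 4ⁿ ≥ 9282, so n ≥ log(9282)/log(4) = 6.59.
Minimum whole steps: n = 7.

7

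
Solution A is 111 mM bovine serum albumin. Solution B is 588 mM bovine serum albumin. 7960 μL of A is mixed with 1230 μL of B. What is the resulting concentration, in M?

C_mix = (C_A·V_A + C_B·V_B)/(V_A + V_B) = (111×7960 + 588×1230) / 9190 = 175 mM = 0.175 M.

0.175 M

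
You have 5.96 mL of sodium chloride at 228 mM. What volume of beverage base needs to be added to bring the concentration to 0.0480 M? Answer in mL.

0.0480 M = 48.0 mM.
V₂ = C₁V₁/C₂ = 228 × 5.96 / 48.0 = 28.3 mL.
Diluent to add = V₂ − V₁ = 28.3 − 5.96 = 22.4 mL.

22.4 mL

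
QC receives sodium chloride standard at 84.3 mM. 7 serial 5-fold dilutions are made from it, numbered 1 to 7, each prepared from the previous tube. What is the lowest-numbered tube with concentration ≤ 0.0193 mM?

Tube n has concentration 84.3 mM / 5ⁿ.
Need 5ⁿ ≥ 84.3 mM / 0.0193 mM = 4368, so n ≥ 5.21.
First such tube: n = 6.

tube 6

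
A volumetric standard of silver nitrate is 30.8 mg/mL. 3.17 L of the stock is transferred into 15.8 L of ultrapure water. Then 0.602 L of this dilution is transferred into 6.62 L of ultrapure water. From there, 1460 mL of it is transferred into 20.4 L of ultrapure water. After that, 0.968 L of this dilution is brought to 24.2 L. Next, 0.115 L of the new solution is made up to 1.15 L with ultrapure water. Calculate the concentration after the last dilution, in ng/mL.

115 ng/mL

Overall dilution factor = 5.984 × 12.00 × 14.97 × 25 × 10 = 2.69 × 10⁵.
30.8 mg/mL / 2.69 × 10⁵ = 1.15 × 10⁻⁴ mg/mL = 115 ng/mL.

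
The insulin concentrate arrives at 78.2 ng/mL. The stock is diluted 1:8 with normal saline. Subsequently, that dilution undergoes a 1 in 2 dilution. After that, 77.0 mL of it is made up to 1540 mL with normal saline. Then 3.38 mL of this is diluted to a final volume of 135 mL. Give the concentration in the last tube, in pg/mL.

6.12 pg/mL

Overall dilution factor = 8 × 2 × 20 × 39.94 = 1.28 × 10⁴.
78.2 ng/mL / 1.28 × 10⁴ = 6.12 × 10⁻³ ng/mL = 6.12 pg/mL.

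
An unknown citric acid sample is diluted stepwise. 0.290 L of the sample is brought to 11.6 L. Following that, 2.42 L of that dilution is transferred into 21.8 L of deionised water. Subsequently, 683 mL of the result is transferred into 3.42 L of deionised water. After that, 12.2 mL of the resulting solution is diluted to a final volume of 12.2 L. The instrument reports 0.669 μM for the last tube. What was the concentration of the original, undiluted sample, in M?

1.61 M

Overall dilution factor = 40 × 10.01 × 6.007 × 1000 = 2.40 × 10⁶.
Original = 0.669 μM × 2.40 × 10⁶ = 1.61 × 10⁶ μM = 1.61 M.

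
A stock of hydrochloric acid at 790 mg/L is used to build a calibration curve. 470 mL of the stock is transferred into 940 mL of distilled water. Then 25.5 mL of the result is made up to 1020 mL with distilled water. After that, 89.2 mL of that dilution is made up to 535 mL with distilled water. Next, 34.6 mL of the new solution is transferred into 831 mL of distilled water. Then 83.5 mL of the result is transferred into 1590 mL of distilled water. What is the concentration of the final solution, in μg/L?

2.19 μg/L

Overall dilution factor = 3 × 40 × 5.998 × 25.02 × 20.04 = 3.61 × 10⁵.
790 mg/L / 3.61 × 10⁵ = 2.19 × 10⁻³ mg/L = 2.19 μg/L.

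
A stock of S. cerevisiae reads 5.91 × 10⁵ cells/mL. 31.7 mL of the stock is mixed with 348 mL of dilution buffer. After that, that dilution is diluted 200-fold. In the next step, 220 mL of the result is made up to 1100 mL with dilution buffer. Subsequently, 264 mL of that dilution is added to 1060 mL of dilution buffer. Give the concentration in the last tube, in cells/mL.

Overall dilution factor = 11.98 × 200 × 5 × 5.015 = 6.01 × 10⁴.
5.91 × 10⁵ cells/mL / 6.01 × 10⁴ = 9.84 cells/mL.

9.84 cells/mL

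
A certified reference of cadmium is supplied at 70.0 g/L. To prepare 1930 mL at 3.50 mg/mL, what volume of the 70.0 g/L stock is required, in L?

3.50 mg/mL = 3.50 g/L.
V₁ = C₂V₂/C₁ = 3.50 × 1930 / 70.0 = 96.5 mL = 0.0965 L.

0.0965 L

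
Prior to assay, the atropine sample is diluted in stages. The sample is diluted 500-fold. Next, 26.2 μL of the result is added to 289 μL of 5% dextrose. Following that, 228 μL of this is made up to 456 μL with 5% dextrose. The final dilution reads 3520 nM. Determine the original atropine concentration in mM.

42.3 mM

Overall dilution factor = 500 × 12.03 × 2 = 1.20 × 10⁴.
Original = 3520 nM × 1.20 × 10⁴ = 4.23 × 10⁷ nM = 42.3 mM.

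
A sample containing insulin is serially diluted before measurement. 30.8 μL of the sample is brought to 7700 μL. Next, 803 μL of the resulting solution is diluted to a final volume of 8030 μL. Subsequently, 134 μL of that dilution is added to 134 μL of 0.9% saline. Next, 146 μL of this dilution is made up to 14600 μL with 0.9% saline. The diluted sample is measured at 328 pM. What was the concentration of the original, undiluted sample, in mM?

Overall dilution factor = 250 × 10 × 2 × 100 = 5.00 × 10⁵.
Original = 328 pM × 5.00 × 10⁵ = 1.64 × 10⁸ pM = 0.164 mM.

0.164 mM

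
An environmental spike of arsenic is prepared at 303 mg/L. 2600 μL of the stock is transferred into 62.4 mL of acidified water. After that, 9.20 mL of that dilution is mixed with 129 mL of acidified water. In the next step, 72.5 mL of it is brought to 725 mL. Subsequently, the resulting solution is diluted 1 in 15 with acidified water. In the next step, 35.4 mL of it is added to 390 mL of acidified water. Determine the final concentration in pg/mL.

448 pg/mL

Overall dilution factor = 25 × 15.02 × 10 × 15 × 12.02 = 6.77 × 10⁵.
303 mg/L / 6.77 × 10⁵ = 4.48 × 10⁻⁴ mg/L = 448 pg/mL.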